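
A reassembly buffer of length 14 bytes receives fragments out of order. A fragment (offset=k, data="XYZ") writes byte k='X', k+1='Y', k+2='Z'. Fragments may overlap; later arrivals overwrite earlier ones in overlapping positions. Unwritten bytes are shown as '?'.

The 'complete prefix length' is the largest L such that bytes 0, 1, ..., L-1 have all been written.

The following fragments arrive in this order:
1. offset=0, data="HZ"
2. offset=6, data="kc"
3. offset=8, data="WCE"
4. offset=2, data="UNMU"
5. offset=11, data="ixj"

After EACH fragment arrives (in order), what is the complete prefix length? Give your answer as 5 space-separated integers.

Fragment 1: offset=0 data="HZ" -> buffer=HZ???????????? -> prefix_len=2
Fragment 2: offset=6 data="kc" -> buffer=HZ????kc?????? -> prefix_len=2
Fragment 3: offset=8 data="WCE" -> buffer=HZ????kcWCE??? -> prefix_len=2
Fragment 4: offset=2 data="UNMU" -> buffer=HZUNMUkcWCE??? -> prefix_len=11
Fragment 5: offset=11 data="ixj" -> buffer=HZUNMUkcWCEixj -> prefix_len=14

Answer: 2 2 2 11 14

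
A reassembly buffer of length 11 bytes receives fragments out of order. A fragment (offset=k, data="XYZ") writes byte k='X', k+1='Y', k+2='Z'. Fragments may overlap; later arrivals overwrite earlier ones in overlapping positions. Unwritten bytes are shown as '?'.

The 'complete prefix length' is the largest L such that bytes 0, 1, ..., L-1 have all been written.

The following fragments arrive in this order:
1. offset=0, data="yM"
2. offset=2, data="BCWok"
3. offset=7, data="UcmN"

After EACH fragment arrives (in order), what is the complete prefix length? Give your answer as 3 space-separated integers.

Fragment 1: offset=0 data="yM" -> buffer=yM????????? -> prefix_len=2
Fragment 2: offset=2 data="BCWok" -> buffer=yMBCWok???? -> prefix_len=7
Fragment 3: offset=7 data="UcmN" -> buffer=yMBCWokUcmN -> prefix_len=11

Answer: 2 7 11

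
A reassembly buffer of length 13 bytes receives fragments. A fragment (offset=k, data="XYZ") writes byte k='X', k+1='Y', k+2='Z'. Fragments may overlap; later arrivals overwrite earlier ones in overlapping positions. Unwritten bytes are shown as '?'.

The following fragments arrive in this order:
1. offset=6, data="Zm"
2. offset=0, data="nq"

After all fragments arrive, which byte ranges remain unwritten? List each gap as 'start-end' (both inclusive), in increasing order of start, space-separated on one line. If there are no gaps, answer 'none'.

Answer: 2-5 8-12

Derivation:
Fragment 1: offset=6 len=2
Fragment 2: offset=0 len=2
Gaps: 2-5 8-12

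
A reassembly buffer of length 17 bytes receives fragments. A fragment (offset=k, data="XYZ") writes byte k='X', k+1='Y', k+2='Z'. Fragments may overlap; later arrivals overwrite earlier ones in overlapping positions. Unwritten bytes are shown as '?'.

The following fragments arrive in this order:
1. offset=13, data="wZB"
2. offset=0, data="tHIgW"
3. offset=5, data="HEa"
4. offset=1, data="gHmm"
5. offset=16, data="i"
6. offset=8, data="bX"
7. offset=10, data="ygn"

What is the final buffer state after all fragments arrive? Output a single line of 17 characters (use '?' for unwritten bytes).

Answer: tgHmmHEabXygnwZBi

Derivation:
Fragment 1: offset=13 data="wZB" -> buffer=?????????????wZB?
Fragment 2: offset=0 data="tHIgW" -> buffer=tHIgW????????wZB?
Fragment 3: offset=5 data="HEa" -> buffer=tHIgWHEa?????wZB?
Fragment 4: offset=1 data="gHmm" -> buffer=tgHmmHEa?????wZB?
Fragment 5: offset=16 data="i" -> buffer=tgHmmHEa?????wZBi
Fragment 6: offset=8 data="bX" -> buffer=tgHmmHEabX???wZBi
Fragment 7: offset=10 data="ygn" -> buffer=tgHmmHEabXygnwZBi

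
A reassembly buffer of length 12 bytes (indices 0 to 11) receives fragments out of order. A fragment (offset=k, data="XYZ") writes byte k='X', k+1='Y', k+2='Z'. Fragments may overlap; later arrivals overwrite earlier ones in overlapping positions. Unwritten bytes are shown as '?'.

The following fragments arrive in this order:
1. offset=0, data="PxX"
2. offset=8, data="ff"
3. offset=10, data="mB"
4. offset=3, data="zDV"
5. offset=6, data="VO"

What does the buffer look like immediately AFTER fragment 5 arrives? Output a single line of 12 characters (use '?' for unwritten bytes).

Answer: PxXzDVVOffmB

Derivation:
Fragment 1: offset=0 data="PxX" -> buffer=PxX?????????
Fragment 2: offset=8 data="ff" -> buffer=PxX?????ff??
Fragment 3: offset=10 data="mB" -> buffer=PxX?????ffmB
Fragment 4: offset=3 data="zDV" -> buffer=PxXzDV??ffmB
Fragment 5: offset=6 data="VO" -> buffer=PxXzDVVOffmB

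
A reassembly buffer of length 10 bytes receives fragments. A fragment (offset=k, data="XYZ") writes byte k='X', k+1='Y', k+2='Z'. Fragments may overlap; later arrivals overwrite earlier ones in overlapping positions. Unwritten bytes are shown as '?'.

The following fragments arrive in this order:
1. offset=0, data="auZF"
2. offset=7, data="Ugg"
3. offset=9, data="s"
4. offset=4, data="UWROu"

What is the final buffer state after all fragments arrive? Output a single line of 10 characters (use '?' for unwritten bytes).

Answer: auZFUWROus

Derivation:
Fragment 1: offset=0 data="auZF" -> buffer=auZF??????
Fragment 2: offset=7 data="Ugg" -> buffer=auZF???Ugg
Fragment 3: offset=9 data="s" -> buffer=auZF???Ugs
Fragment 4: offset=4 data="UWROu" -> buffer=auZFUWROus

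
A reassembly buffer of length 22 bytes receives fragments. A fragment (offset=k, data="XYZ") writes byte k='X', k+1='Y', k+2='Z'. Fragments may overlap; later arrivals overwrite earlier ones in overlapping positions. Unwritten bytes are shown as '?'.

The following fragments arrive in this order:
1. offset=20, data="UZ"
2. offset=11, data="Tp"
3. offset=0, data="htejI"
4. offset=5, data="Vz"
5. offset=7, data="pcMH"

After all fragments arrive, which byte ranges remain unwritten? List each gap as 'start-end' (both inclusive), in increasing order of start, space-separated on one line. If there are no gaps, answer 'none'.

Answer: 13-19

Derivation:
Fragment 1: offset=20 len=2
Fragment 2: offset=11 len=2
Fragment 3: offset=0 len=5
Fragment 4: offset=5 len=2
Fragment 5: offset=7 len=4
Gaps: 13-19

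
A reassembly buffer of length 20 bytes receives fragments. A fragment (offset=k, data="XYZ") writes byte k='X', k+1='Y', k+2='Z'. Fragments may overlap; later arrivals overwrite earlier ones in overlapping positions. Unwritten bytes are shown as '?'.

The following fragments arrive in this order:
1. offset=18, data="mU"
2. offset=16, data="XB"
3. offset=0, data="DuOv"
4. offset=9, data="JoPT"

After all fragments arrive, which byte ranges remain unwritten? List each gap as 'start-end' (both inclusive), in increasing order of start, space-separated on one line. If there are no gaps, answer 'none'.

Fragment 1: offset=18 len=2
Fragment 2: offset=16 len=2
Fragment 3: offset=0 len=4
Fragment 4: offset=9 len=4
Gaps: 4-8 13-15

Answer: 4-8 13-15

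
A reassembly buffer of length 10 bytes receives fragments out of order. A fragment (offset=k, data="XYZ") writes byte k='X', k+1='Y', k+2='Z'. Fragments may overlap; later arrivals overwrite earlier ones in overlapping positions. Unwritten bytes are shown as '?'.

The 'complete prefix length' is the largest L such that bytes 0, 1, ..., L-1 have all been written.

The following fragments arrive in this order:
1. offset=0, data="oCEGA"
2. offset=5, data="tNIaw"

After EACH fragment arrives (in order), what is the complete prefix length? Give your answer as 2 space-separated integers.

Fragment 1: offset=0 data="oCEGA" -> buffer=oCEGA????? -> prefix_len=5
Fragment 2: offset=5 data="tNIaw" -> buffer=oCEGAtNIaw -> prefix_len=10

Answer: 5 10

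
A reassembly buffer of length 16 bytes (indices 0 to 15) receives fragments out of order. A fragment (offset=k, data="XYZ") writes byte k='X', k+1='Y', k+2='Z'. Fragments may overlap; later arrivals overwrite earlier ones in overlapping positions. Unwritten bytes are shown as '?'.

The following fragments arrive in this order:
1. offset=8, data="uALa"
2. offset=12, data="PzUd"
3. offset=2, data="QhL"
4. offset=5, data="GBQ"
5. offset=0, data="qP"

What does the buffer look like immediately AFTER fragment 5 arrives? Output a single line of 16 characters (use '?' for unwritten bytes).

Fragment 1: offset=8 data="uALa" -> buffer=????????uALa????
Fragment 2: offset=12 data="PzUd" -> buffer=????????uALaPzUd
Fragment 3: offset=2 data="QhL" -> buffer=??QhL???uALaPzUd
Fragment 4: offset=5 data="GBQ" -> buffer=??QhLGBQuALaPzUd
Fragment 5: offset=0 data="qP" -> buffer=qPQhLGBQuALaPzUd

Answer: qPQhLGBQuALaPzUd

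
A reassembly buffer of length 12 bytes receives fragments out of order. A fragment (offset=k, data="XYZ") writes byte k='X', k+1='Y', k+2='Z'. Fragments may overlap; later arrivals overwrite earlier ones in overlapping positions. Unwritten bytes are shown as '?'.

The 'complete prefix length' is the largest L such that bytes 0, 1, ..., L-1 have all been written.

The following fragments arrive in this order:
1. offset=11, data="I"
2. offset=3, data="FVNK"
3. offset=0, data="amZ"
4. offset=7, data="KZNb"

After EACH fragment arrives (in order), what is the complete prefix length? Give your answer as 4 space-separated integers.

Answer: 0 0 7 12

Derivation:
Fragment 1: offset=11 data="I" -> buffer=???????????I -> prefix_len=0
Fragment 2: offset=3 data="FVNK" -> buffer=???FVNK????I -> prefix_len=0
Fragment 3: offset=0 data="amZ" -> buffer=amZFVNK????I -> prefix_len=7
Fragment 4: offset=7 data="KZNb" -> buffer=amZFVNKKZNbI -> prefix_len=12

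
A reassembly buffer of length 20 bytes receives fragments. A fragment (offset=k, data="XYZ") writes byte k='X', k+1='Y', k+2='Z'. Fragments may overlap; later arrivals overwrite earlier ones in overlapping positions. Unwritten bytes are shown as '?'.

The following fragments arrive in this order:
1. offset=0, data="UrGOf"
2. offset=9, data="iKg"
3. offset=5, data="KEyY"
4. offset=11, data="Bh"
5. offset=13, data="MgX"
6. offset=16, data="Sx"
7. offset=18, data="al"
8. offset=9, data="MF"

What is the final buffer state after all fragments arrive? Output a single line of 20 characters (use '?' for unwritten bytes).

Fragment 1: offset=0 data="UrGOf" -> buffer=UrGOf???????????????
Fragment 2: offset=9 data="iKg" -> buffer=UrGOf????iKg????????
Fragment 3: offset=5 data="KEyY" -> buffer=UrGOfKEyYiKg????????
Fragment 4: offset=11 data="Bh" -> buffer=UrGOfKEyYiKBh???????
Fragment 5: offset=13 data="MgX" -> buffer=UrGOfKEyYiKBhMgX????
Fragment 6: offset=16 data="Sx" -> buffer=UrGOfKEyYiKBhMgXSx??
Fragment 7: offset=18 data="al" -> buffer=UrGOfKEyYiKBhMgXSxal
Fragment 8: offset=9 data="MF" -> buffer=UrGOfKEyYMFBhMgXSxal

Answer: UrGOfKEyYMFBhMgXSxal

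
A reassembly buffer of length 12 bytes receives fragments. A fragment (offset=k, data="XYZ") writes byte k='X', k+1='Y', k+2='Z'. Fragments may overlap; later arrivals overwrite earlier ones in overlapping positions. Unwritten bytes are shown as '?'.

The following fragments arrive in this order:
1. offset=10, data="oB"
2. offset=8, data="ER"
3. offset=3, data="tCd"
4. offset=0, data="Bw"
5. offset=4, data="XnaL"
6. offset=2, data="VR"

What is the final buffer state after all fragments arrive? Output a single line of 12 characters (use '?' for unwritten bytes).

Fragment 1: offset=10 data="oB" -> buffer=??????????oB
Fragment 2: offset=8 data="ER" -> buffer=????????ERoB
Fragment 3: offset=3 data="tCd" -> buffer=???tCd??ERoB
Fragment 4: offset=0 data="Bw" -> buffer=Bw?tCd??ERoB
Fragment 5: offset=4 data="XnaL" -> buffer=Bw?tXnaLERoB
Fragment 6: offset=2 data="VR" -> buffer=BwVRXnaLERoB

Answer: BwVRXnaLERoB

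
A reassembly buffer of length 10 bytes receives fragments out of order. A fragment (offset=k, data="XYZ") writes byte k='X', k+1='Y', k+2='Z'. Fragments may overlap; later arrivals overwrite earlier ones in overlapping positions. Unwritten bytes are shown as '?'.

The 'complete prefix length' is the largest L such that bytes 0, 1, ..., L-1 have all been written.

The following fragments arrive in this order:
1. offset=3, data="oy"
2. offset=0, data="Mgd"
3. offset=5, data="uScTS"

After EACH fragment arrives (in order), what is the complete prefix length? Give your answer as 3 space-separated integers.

Answer: 0 5 10

Derivation:
Fragment 1: offset=3 data="oy" -> buffer=???oy????? -> prefix_len=0
Fragment 2: offset=0 data="Mgd" -> buffer=Mgdoy????? -> prefix_len=5
Fragment 3: offset=5 data="uScTS" -> buffer=MgdoyuScTS -> prefix_len=10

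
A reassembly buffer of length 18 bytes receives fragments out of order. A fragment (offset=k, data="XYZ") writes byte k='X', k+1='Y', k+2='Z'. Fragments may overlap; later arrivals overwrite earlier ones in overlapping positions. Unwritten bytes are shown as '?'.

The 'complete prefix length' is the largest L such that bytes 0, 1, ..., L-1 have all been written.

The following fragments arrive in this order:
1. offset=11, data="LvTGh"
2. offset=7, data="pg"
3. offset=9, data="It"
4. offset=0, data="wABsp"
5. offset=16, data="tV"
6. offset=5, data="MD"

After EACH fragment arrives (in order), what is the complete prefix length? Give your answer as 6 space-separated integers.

Answer: 0 0 0 5 5 18

Derivation:
Fragment 1: offset=11 data="LvTGh" -> buffer=???????????LvTGh?? -> prefix_len=0
Fragment 2: offset=7 data="pg" -> buffer=???????pg??LvTGh?? -> prefix_len=0
Fragment 3: offset=9 data="It" -> buffer=???????pgItLvTGh?? -> prefix_len=0
Fragment 4: offset=0 data="wABsp" -> buffer=wABsp??pgItLvTGh?? -> prefix_len=5
Fragment 5: offset=16 data="tV" -> buffer=wABsp??pgItLvTGhtV -> prefix_len=5
Fragment 6: offset=5 data="MD" -> buffer=wABspMDpgItLvTGhtV -> prefix_len=18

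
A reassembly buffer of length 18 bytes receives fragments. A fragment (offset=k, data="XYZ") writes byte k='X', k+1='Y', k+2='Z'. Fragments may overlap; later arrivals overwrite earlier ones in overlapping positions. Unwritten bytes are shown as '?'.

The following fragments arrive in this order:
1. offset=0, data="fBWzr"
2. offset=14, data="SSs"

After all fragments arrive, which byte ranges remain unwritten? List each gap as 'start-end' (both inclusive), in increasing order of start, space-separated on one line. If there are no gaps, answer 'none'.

Answer: 5-13 17-17

Derivation:
Fragment 1: offset=0 len=5
Fragment 2: offset=14 len=3
Gaps: 5-13 17-17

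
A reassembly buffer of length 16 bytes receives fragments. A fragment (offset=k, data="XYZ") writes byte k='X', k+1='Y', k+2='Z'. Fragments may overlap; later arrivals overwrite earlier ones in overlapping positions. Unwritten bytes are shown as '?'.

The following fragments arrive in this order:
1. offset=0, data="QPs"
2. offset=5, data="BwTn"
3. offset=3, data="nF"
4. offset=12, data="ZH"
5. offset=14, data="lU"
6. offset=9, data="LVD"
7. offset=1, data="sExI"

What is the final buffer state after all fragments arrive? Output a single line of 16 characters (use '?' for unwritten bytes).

Fragment 1: offset=0 data="QPs" -> buffer=QPs?????????????
Fragment 2: offset=5 data="BwTn" -> buffer=QPs??BwTn???????
Fragment 3: offset=3 data="nF" -> buffer=QPsnFBwTn???????
Fragment 4: offset=12 data="ZH" -> buffer=QPsnFBwTn???ZH??
Fragment 5: offset=14 data="lU" -> buffer=QPsnFBwTn???ZHlU
Fragment 6: offset=9 data="LVD" -> buffer=QPsnFBwTnLVDZHlU
Fragment 7: offset=1 data="sExI" -> buffer=QsExIBwTnLVDZHlU

Answer: QsExIBwTnLVDZHlU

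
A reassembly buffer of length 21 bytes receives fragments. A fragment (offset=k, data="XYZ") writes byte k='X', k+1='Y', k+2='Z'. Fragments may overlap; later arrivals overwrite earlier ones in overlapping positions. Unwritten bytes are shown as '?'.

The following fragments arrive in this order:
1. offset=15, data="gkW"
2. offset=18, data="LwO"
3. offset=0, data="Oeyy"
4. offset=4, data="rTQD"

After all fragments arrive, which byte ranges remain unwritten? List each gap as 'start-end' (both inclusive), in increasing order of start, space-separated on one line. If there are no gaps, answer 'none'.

Answer: 8-14

Derivation:
Fragment 1: offset=15 len=3
Fragment 2: offset=18 len=3
Fragment 3: offset=0 len=4
Fragment 4: offset=4 len=4
Gaps: 8-14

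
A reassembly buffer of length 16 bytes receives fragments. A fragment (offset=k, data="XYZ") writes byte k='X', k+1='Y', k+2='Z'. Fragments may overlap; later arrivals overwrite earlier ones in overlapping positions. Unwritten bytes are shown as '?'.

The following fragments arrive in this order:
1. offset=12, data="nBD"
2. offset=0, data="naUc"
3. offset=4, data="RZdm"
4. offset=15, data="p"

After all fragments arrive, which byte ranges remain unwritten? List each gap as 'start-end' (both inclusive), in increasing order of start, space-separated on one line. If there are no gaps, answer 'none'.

Fragment 1: offset=12 len=3
Fragment 2: offset=0 len=4
Fragment 3: offset=4 len=4
Fragment 4: offset=15 len=1
Gaps: 8-11

Answer: 8-11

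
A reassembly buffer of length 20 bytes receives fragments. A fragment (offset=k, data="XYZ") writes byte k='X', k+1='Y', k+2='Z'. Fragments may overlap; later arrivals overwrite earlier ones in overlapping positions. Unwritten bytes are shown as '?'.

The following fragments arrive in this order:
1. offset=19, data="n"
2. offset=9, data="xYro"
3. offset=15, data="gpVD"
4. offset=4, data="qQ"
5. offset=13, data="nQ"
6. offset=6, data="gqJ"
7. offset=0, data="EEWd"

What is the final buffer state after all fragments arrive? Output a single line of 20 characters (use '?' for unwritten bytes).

Fragment 1: offset=19 data="n" -> buffer=???????????????????n
Fragment 2: offset=9 data="xYro" -> buffer=?????????xYro??????n
Fragment 3: offset=15 data="gpVD" -> buffer=?????????xYro??gpVDn
Fragment 4: offset=4 data="qQ" -> buffer=????qQ???xYro??gpVDn
Fragment 5: offset=13 data="nQ" -> buffer=????qQ???xYronQgpVDn
Fragment 6: offset=6 data="gqJ" -> buffer=????qQgqJxYronQgpVDn
Fragment 7: offset=0 data="EEWd" -> buffer=EEWdqQgqJxYronQgpVDn

Answer: EEWdqQgqJxYronQgpVDn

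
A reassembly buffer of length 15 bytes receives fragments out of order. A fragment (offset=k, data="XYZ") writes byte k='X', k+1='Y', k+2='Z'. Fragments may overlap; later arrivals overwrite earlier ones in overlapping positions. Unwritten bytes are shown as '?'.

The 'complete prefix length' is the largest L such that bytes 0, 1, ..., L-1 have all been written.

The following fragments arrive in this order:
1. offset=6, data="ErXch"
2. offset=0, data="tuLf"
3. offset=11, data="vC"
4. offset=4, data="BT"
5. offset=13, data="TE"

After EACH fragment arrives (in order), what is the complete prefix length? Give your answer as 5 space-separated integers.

Fragment 1: offset=6 data="ErXch" -> buffer=??????ErXch???? -> prefix_len=0
Fragment 2: offset=0 data="tuLf" -> buffer=tuLf??ErXch???? -> prefix_len=4
Fragment 3: offset=11 data="vC" -> buffer=tuLf??ErXchvC?? -> prefix_len=4
Fragment 4: offset=4 data="BT" -> buffer=tuLfBTErXchvC?? -> prefix_len=13
Fragment 5: offset=13 data="TE" -> buffer=tuLfBTErXchvCTE -> prefix_len=15

Answer: 0 4 4 13 15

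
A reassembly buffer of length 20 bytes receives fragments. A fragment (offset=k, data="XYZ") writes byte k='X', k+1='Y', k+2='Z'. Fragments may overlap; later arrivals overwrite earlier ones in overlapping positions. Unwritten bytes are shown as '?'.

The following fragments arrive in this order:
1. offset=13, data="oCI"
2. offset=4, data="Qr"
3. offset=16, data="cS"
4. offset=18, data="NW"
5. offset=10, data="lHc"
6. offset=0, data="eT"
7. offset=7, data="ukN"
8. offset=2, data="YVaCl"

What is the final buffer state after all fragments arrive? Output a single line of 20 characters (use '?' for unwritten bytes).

Answer: eTYVaClukNlHcoCIcSNW

Derivation:
Fragment 1: offset=13 data="oCI" -> buffer=?????????????oCI????
Fragment 2: offset=4 data="Qr" -> buffer=????Qr???????oCI????
Fragment 3: offset=16 data="cS" -> buffer=????Qr???????oCIcS??
Fragment 4: offset=18 data="NW" -> buffer=????Qr???????oCIcSNW
Fragment 5: offset=10 data="lHc" -> buffer=????Qr????lHcoCIcSNW
Fragment 6: offset=0 data="eT" -> buffer=eT??Qr????lHcoCIcSNW
Fragment 7: offset=7 data="ukN" -> buffer=eT??Qr?ukNlHcoCIcSNW
Fragment 8: offset=2 data="YVaCl" -> buffer=eTYVaClukNlHcoCIcSNW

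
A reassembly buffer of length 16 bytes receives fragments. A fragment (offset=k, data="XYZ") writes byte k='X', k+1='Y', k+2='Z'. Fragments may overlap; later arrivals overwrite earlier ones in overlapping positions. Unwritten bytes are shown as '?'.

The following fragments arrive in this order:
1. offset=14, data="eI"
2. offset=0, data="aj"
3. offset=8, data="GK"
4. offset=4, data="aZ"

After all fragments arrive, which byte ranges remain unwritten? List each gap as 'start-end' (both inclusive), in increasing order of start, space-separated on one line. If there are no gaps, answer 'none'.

Answer: 2-3 6-7 10-13

Derivation:
Fragment 1: offset=14 len=2
Fragment 2: offset=0 len=2
Fragment 3: offset=8 len=2
Fragment 4: offset=4 len=2
Gaps: 2-3 6-7 10-13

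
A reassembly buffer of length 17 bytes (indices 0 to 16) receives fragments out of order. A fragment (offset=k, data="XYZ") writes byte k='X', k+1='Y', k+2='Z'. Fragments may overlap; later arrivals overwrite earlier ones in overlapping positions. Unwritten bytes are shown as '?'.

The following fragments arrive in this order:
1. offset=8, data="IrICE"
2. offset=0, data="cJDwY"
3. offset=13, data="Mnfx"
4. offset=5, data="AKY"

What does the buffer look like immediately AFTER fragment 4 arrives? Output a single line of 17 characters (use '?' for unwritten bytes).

Answer: cJDwYAKYIrICEMnfx

Derivation:
Fragment 1: offset=8 data="IrICE" -> buffer=????????IrICE????
Fragment 2: offset=0 data="cJDwY" -> buffer=cJDwY???IrICE????
Fragment 3: offset=13 data="Mnfx" -> buffer=cJDwY???IrICEMnfx
Fragment 4: offset=5 data="AKY" -> buffer=cJDwYAKYIrICEMnfx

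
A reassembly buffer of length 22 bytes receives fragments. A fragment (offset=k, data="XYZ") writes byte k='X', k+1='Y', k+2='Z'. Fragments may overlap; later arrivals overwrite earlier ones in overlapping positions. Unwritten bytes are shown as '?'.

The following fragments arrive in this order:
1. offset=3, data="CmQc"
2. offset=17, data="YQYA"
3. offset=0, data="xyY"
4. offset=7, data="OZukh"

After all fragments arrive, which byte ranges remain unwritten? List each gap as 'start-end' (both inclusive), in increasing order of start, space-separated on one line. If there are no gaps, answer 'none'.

Answer: 12-16 21-21

Derivation:
Fragment 1: offset=3 len=4
Fragment 2: offset=17 len=4
Fragment 3: offset=0 len=3
Fragment 4: offset=7 len=5
Gaps: 12-16 21-21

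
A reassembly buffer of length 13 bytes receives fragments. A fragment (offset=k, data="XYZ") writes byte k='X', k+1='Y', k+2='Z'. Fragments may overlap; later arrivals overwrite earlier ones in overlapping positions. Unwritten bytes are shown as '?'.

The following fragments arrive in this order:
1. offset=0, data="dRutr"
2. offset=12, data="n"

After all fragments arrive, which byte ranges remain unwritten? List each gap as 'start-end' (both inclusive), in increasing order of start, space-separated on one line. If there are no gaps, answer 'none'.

Fragment 1: offset=0 len=5
Fragment 2: offset=12 len=1
Gaps: 5-11

Answer: 5-11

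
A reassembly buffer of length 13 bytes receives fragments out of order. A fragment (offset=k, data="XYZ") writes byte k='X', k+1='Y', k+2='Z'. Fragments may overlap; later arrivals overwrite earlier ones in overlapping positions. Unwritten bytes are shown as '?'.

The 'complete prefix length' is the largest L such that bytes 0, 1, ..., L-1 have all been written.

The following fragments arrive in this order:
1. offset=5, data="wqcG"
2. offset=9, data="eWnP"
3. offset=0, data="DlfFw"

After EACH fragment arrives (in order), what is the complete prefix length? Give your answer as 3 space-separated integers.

Fragment 1: offset=5 data="wqcG" -> buffer=?????wqcG???? -> prefix_len=0
Fragment 2: offset=9 data="eWnP" -> buffer=?????wqcGeWnP -> prefix_len=0
Fragment 3: offset=0 data="DlfFw" -> buffer=DlfFwwqcGeWnP -> prefix_len=13

Answer: 0 0 13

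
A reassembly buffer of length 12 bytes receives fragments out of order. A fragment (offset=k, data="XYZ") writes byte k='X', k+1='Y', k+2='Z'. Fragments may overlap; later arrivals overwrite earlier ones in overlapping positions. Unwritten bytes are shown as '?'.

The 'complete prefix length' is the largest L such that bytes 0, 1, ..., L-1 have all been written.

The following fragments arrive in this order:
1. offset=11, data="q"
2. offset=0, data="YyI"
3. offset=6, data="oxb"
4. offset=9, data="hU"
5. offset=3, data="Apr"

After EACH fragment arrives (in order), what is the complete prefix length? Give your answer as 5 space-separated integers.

Fragment 1: offset=11 data="q" -> buffer=???????????q -> prefix_len=0
Fragment 2: offset=0 data="YyI" -> buffer=YyI????????q -> prefix_len=3
Fragment 3: offset=6 data="oxb" -> buffer=YyI???oxb??q -> prefix_len=3
Fragment 4: offset=9 data="hU" -> buffer=YyI???oxbhUq -> prefix_len=3
Fragment 5: offset=3 data="Apr" -> buffer=YyIAproxbhUq -> prefix_len=12

Answer: 0 3 3 3 12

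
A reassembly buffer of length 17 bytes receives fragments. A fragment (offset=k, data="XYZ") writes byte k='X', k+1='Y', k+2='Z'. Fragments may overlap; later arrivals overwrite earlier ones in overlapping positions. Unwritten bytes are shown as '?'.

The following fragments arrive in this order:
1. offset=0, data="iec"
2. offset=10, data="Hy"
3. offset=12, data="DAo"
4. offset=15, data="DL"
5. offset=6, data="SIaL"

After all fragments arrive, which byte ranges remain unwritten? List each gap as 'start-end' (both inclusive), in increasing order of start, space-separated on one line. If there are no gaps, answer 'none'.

Answer: 3-5

Derivation:
Fragment 1: offset=0 len=3
Fragment 2: offset=10 len=2
Fragment 3: offset=12 len=3
Fragment 4: offset=15 len=2
Fragment 5: offset=6 len=4
Gaps: 3-5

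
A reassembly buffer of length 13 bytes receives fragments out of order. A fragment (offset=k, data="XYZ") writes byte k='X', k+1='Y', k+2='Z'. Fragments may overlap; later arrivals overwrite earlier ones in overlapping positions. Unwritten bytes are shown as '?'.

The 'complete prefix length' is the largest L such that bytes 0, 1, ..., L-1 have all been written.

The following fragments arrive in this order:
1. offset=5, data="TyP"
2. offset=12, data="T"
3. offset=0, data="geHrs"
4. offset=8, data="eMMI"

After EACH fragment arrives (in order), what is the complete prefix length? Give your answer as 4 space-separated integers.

Fragment 1: offset=5 data="TyP" -> buffer=?????TyP????? -> prefix_len=0
Fragment 2: offset=12 data="T" -> buffer=?????TyP????T -> prefix_len=0
Fragment 3: offset=0 data="geHrs" -> buffer=geHrsTyP????T -> prefix_len=8
Fragment 4: offset=8 data="eMMI" -> buffer=geHrsTyPeMMIT -> prefix_len=13

Answer: 0 0 8 13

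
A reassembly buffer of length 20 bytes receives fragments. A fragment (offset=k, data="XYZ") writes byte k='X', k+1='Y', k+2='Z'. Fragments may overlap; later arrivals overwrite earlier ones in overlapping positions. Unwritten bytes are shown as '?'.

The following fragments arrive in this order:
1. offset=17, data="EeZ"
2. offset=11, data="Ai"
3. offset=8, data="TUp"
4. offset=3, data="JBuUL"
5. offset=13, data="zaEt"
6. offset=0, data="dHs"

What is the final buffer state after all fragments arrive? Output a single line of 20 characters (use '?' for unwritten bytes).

Answer: dHsJBuULTUpAizaEtEeZ

Derivation:
Fragment 1: offset=17 data="EeZ" -> buffer=?????????????????EeZ
Fragment 2: offset=11 data="Ai" -> buffer=???????????Ai????EeZ
Fragment 3: offset=8 data="TUp" -> buffer=????????TUpAi????EeZ
Fragment 4: offset=3 data="JBuUL" -> buffer=???JBuULTUpAi????EeZ
Fragment 5: offset=13 data="zaEt" -> buffer=???JBuULTUpAizaEtEeZ
Fragment 6: offset=0 data="dHs" -> buffer=dHsJBuULTUpAizaEtEeZ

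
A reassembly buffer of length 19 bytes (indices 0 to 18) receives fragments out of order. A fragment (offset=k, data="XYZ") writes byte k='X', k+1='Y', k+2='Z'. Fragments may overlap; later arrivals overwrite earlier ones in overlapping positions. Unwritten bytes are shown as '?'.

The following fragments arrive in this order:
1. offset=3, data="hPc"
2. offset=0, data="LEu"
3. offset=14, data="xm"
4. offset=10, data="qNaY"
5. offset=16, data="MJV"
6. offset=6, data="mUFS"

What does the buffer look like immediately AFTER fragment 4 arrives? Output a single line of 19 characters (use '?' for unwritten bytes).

Answer: LEuhPc????qNaYxm???

Derivation:
Fragment 1: offset=3 data="hPc" -> buffer=???hPc?????????????
Fragment 2: offset=0 data="LEu" -> buffer=LEuhPc?????????????
Fragment 3: offset=14 data="xm" -> buffer=LEuhPc????????xm???
Fragment 4: offset=10 data="qNaY" -> buffer=LEuhPc????qNaYxm???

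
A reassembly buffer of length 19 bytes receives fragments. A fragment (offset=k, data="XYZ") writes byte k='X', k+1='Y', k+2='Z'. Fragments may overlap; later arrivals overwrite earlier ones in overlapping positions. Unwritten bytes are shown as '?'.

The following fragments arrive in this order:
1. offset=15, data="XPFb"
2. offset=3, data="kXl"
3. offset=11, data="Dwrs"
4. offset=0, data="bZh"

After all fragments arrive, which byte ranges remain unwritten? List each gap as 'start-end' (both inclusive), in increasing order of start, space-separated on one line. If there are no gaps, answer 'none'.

Fragment 1: offset=15 len=4
Fragment 2: offset=3 len=3
Fragment 3: offset=11 len=4
Fragment 4: offset=0 len=3
Gaps: 6-10

Answer: 6-10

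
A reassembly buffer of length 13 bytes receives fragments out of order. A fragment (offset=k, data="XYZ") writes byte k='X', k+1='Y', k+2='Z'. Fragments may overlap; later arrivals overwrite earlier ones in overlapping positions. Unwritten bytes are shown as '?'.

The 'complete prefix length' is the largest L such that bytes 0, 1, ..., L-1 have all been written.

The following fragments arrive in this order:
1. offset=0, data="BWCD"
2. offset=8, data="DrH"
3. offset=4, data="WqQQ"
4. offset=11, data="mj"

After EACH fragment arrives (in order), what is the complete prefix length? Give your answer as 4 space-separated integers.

Answer: 4 4 11 13

Derivation:
Fragment 1: offset=0 data="BWCD" -> buffer=BWCD????????? -> prefix_len=4
Fragment 2: offset=8 data="DrH" -> buffer=BWCD????DrH?? -> prefix_len=4
Fragment 3: offset=4 data="WqQQ" -> buffer=BWCDWqQQDrH?? -> prefix_len=11
Fragment 4: offset=11 data="mj" -> buffer=BWCDWqQQDrHmj -> prefix_len=13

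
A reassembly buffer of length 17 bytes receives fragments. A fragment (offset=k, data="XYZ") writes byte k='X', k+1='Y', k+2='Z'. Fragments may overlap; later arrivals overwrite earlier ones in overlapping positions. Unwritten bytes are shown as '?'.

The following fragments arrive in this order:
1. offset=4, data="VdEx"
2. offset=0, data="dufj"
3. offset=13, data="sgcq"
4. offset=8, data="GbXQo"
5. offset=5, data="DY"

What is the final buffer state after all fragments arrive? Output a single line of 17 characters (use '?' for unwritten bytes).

Fragment 1: offset=4 data="VdEx" -> buffer=????VdEx?????????
Fragment 2: offset=0 data="dufj" -> buffer=dufjVdEx?????????
Fragment 3: offset=13 data="sgcq" -> buffer=dufjVdEx?????sgcq
Fragment 4: offset=8 data="GbXQo" -> buffer=dufjVdExGbXQosgcq
Fragment 5: offset=5 data="DY" -> buffer=dufjVDYxGbXQosgcq

Answer: dufjVDYxGbXQosgcq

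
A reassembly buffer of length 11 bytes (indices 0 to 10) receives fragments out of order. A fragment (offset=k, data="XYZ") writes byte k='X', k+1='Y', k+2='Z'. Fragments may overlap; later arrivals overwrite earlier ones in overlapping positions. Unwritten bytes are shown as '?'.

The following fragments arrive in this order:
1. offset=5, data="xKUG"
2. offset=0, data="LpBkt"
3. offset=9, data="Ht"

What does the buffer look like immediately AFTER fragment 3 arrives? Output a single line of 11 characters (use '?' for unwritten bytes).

Fragment 1: offset=5 data="xKUG" -> buffer=?????xKUG??
Fragment 2: offset=0 data="LpBkt" -> buffer=LpBktxKUG??
Fragment 3: offset=9 data="Ht" -> buffer=LpBktxKUGHt

Answer: LpBktxKUGHt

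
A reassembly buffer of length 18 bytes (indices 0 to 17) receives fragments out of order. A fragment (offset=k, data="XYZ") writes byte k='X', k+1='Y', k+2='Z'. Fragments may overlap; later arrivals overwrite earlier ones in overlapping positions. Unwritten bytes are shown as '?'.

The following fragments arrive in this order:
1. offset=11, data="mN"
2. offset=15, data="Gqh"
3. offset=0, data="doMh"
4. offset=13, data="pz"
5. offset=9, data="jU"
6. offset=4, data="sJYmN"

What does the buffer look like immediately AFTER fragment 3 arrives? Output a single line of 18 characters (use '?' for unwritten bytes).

Fragment 1: offset=11 data="mN" -> buffer=???????????mN?????
Fragment 2: offset=15 data="Gqh" -> buffer=???????????mN??Gqh
Fragment 3: offset=0 data="doMh" -> buffer=doMh???????mN??Gqh

Answer: doMh???????mN??Gqh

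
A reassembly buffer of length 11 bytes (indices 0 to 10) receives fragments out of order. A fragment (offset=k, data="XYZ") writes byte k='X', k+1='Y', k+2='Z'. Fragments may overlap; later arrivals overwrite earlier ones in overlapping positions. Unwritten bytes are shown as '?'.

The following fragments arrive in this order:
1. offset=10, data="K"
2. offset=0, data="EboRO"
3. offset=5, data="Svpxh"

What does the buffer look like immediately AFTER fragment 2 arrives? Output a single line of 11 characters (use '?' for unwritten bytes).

Fragment 1: offset=10 data="K" -> buffer=??????????K
Fragment 2: offset=0 data="EboRO" -> buffer=EboRO?????K

Answer: EboRO?????K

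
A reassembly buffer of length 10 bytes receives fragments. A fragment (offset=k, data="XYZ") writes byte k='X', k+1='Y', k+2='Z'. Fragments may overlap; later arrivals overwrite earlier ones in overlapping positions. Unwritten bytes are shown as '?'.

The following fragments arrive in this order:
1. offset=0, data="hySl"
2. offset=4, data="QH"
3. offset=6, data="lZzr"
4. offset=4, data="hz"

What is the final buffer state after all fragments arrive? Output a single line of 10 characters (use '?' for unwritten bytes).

Answer: hySlhzlZzr

Derivation:
Fragment 1: offset=0 data="hySl" -> buffer=hySl??????
Fragment 2: offset=4 data="QH" -> buffer=hySlQH????
Fragment 3: offset=6 data="lZzr" -> buffer=hySlQHlZzr
Fragment 4: offset=4 data="hz" -> buffer=hySlhzlZzr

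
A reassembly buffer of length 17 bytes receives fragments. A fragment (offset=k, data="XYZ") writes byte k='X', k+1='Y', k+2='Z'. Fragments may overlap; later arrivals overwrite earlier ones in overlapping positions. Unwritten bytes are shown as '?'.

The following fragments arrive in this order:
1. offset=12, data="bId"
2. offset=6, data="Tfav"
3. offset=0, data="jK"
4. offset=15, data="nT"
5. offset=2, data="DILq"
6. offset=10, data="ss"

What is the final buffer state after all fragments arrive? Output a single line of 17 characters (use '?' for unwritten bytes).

Fragment 1: offset=12 data="bId" -> buffer=????????????bId??
Fragment 2: offset=6 data="Tfav" -> buffer=??????Tfav??bId??
Fragment 3: offset=0 data="jK" -> buffer=jK????Tfav??bId??
Fragment 4: offset=15 data="nT" -> buffer=jK????Tfav??bIdnT
Fragment 5: offset=2 data="DILq" -> buffer=jKDILqTfav??bIdnT
Fragment 6: offset=10 data="ss" -> buffer=jKDILqTfavssbIdnT

Answer: jKDILqTfavssbIdnT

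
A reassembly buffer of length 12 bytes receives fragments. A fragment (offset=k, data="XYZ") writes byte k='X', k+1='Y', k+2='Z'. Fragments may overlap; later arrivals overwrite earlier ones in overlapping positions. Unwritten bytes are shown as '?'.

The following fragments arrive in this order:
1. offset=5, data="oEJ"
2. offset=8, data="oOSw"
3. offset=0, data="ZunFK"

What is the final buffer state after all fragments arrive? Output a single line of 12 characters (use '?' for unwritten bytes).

Fragment 1: offset=5 data="oEJ" -> buffer=?????oEJ????
Fragment 2: offset=8 data="oOSw" -> buffer=?????oEJoOSw
Fragment 3: offset=0 data="ZunFK" -> buffer=ZunFKoEJoOSw

Answer: ZunFKoEJoOSw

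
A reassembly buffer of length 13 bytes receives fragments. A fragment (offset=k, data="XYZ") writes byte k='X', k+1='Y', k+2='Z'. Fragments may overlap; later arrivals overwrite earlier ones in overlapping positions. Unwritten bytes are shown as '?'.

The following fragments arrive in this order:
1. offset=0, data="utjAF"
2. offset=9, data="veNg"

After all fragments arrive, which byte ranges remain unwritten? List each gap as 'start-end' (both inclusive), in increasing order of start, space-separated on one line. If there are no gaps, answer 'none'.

Fragment 1: offset=0 len=5
Fragment 2: offset=9 len=4
Gaps: 5-8

Answer: 5-8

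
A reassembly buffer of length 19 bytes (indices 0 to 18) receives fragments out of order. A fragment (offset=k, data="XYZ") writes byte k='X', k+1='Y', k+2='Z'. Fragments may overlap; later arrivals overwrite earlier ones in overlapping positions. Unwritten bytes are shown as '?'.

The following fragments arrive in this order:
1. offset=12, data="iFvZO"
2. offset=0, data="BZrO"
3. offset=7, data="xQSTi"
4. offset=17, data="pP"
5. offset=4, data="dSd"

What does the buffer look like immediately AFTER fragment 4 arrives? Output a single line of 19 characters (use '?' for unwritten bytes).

Answer: BZrO???xQSTiiFvZOpP

Derivation:
Fragment 1: offset=12 data="iFvZO" -> buffer=????????????iFvZO??
Fragment 2: offset=0 data="BZrO" -> buffer=BZrO????????iFvZO??
Fragment 3: offset=7 data="xQSTi" -> buffer=BZrO???xQSTiiFvZO??
Fragment 4: offset=17 data="pP" -> buffer=BZrO???xQSTiiFvZOpP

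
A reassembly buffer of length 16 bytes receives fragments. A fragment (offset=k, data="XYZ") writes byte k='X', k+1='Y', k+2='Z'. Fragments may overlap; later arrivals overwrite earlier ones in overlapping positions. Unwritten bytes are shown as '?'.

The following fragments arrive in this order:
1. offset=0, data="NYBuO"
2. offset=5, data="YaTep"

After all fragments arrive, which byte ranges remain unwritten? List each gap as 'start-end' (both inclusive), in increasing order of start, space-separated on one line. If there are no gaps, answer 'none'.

Fragment 1: offset=0 len=5
Fragment 2: offset=5 len=5
Gaps: 10-15

Answer: 10-15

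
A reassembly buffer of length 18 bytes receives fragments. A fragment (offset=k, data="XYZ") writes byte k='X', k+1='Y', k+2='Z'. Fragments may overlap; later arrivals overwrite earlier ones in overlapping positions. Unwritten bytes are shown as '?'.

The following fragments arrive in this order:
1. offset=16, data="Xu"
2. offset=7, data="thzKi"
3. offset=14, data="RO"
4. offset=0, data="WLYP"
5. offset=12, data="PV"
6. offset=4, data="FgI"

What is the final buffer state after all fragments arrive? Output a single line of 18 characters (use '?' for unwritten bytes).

Answer: WLYPFgIthzKiPVROXu

Derivation:
Fragment 1: offset=16 data="Xu" -> buffer=????????????????Xu
Fragment 2: offset=7 data="thzKi" -> buffer=???????thzKi????Xu
Fragment 3: offset=14 data="RO" -> buffer=???????thzKi??ROXu
Fragment 4: offset=0 data="WLYP" -> buffer=WLYP???thzKi??ROXu
Fragment 5: offset=12 data="PV" -> buffer=WLYP???thzKiPVROXu
Fragment 6: offset=4 data="FgI" -> buffer=WLYPFgIthzKiPVROXu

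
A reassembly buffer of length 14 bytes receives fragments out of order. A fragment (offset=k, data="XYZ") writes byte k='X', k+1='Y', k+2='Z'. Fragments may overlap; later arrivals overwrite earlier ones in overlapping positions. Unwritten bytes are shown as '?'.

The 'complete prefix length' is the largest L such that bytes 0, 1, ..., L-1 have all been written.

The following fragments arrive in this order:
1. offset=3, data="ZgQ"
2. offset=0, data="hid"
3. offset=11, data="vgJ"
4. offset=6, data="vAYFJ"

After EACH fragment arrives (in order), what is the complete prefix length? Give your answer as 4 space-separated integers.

Fragment 1: offset=3 data="ZgQ" -> buffer=???ZgQ???????? -> prefix_len=0
Fragment 2: offset=0 data="hid" -> buffer=hidZgQ???????? -> prefix_len=6
Fragment 3: offset=11 data="vgJ" -> buffer=hidZgQ?????vgJ -> prefix_len=6
Fragment 4: offset=6 data="vAYFJ" -> buffer=hidZgQvAYFJvgJ -> prefix_len=14

Answer: 0 6 6 14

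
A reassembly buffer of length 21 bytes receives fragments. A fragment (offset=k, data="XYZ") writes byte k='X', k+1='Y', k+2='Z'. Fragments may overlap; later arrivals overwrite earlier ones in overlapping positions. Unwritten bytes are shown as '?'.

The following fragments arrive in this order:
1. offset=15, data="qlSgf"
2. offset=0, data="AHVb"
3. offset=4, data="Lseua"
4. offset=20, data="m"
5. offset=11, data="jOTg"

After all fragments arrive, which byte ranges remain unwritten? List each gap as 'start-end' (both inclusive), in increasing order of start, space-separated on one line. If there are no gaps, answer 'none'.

Fragment 1: offset=15 len=5
Fragment 2: offset=0 len=4
Fragment 3: offset=4 len=5
Fragment 4: offset=20 len=1
Fragment 5: offset=11 len=4
Gaps: 9-10

Answer: 9-10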